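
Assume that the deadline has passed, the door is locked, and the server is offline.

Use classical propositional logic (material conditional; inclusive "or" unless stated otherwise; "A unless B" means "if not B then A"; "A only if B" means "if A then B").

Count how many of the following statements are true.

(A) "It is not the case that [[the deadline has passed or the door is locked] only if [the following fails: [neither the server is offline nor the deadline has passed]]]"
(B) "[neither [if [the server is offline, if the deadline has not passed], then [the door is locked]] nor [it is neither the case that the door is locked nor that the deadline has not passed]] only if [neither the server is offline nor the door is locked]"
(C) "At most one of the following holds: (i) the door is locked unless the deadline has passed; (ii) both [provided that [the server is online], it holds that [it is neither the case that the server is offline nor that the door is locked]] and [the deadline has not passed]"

2

Let M = "the deadline has passed" (T), D = "the door is locked" (T), K = "the server is online" (F).

(A): Parsed as ~((M | D) -> ~(~K nor M))

M | D = T | T = T
~K = ~F = T
~K nor M = T nor T = F
~(~K nor M) = ~F = T
(M | D) -> ~(~K nor M) = T -> T = T
~((M | D) -> ~(~K nor M)) = ~T = F
So (A) is false.

(B): In symbols: (((~M -> ~K) -> D) nor (D nor ~M)) -> (~K nor D)

~M = ~T = F
~K = ~F = T
~M -> ~K = F -> T = T
(~M -> ~K) -> D = T -> T = T
~M = ~T = F
D nor ~M = T nor F = F
((~M -> ~K) -> D) nor (D nor ~M) = T nor F = F
~K = ~F = T
~K nor D = T nor T = F
(((~M -> ~K) -> D) nor (D nor ~M)) -> (~K nor D) = F -> F = T
Thus (B) is true.

(C): This is (D | M) nand ((K -> (~K nor D)) & ~M).

D | M = T | T = T
~K = ~F = T
~K nor D = T nor T = F
K -> (~K nor D) = F -> F = T
~M = ~T = F
(K -> (~K nor D)) & ~M = T & F = F
(D | M) nand ((K -> (~K nor D)) & ~M) = T nand F = T
Hence (C) is true.

2 of the 3 statements are true.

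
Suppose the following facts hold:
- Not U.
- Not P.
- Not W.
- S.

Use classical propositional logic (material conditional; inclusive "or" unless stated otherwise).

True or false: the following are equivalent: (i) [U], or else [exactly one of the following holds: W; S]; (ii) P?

In symbols: (U | (W xor S)) <-> P

W xor S = F xor T = T
U | (W xor S) = F | T = T
(U | (W xor S)) <-> P = T <-> F = F

False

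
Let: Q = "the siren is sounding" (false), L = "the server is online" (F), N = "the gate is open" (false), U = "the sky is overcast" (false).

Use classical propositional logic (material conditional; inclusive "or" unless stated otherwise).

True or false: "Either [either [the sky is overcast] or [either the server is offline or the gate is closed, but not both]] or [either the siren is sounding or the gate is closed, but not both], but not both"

true

This is (U | (~L xor ~N)) xor (Q xor ~N).

~L = ~F = T
~N = ~F = T
~L xor ~N = T xor T = F
U | (~L xor ~N) = F | F = F
~N = ~F = T
Q xor ~N = F xor T = T
(U | (~L xor ~N)) xor (Q xor ~N) = F xor T = T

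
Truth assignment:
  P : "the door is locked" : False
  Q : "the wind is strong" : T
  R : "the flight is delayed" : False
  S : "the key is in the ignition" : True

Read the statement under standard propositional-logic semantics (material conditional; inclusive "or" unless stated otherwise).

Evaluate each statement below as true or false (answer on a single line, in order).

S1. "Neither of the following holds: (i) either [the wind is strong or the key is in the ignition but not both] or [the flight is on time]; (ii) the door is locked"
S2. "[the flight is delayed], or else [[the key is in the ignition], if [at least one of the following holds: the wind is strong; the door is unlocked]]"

S1 F / S2 T

S1: Formalization: ((Q xor S) or not R) nor P

Q xor S = True xor True = False
not R = not False = True
(Q xor S) or not R = False or True = True
((Q xor S) or not R) nor P = True nor False = False
Thus S1 is false.

S2: This is R or ((Q or not P) -> S).

not P = not False = True
Q or not P = True or True = True
(Q or not P) -> S = True -> True = True
R or ((Q or not P) -> S) = False or True = True
Thus S2 is true.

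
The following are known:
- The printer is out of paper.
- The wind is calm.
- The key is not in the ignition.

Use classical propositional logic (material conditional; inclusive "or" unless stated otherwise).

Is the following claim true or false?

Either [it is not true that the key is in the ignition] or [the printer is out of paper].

True.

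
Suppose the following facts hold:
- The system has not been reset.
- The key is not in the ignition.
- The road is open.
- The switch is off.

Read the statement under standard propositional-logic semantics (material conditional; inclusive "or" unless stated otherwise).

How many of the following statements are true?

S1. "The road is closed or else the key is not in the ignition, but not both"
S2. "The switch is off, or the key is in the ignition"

Let N = "the road is closed" (F), S = "the key is in the ignition" (F), U = "the switch is on" (F).

S1: This is N xor ~S.

~S = ~F = T
N xor ~S = F xor T = T
Hence S1 is true.

S2: Parsed as ~U | S

~U = ~F = T
~U | S = T | F = T
Hence S2 is true.

True statements: 2 (S1, S2).

2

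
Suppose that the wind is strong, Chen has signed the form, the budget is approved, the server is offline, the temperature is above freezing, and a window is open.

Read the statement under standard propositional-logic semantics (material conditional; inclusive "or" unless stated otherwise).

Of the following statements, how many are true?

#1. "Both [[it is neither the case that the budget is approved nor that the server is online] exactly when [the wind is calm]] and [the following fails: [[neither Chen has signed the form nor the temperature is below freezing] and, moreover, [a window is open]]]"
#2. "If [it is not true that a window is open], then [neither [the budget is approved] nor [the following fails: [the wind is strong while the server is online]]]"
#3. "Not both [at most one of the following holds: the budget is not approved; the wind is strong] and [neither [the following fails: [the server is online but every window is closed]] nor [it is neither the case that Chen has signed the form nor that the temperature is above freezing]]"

Let U = "the budget is approved" (T), H = "the server is online" (F), N = "the wind is strong" (T), G = "Chen has signed the form" (T), Q = "the temperature is below freezing" (F), P = "a window is open" (T).

#1: This is ((U ↓ H) ↔ ¬N) ∧ ¬((G ↓ Q) ∧ P).

U ↓ H = T ↓ F = F
¬N = ¬T = F
(U ↓ H) ↔ ¬N = F ↔ F = T
G ↓ Q = T ↓ F = F
(G ↓ Q) ∧ P = F ∧ T = F
¬((G ↓ Q) ∧ P) = ¬F = T
((U ↓ H) ↔ ¬N) ∧ ¬((G ↓ Q) ∧ P) = T ∧ T = T
Thus #1 is true.

#2: Formalization: ¬P → (U ↓ ¬(N ∧ H))

¬P = ¬T = F
N ∧ H = T ∧ F = F
¬(N ∧ H) = ¬F = T
U ↓ ¬(N ∧ H) = T ↓ T = F
¬P → (U ↓ ¬(N ∧ H)) = F → F = T
Thus #2 is true.

#3: Formalization: (¬U ↑ N) ↑ (¬(H ∧ ¬P) ↓ (G ↓ ¬Q))

¬U = ¬T = F
¬U ↑ N = F ↑ T = T
¬P = ¬T = F
H ∧ ¬P = F ∧ F = F
¬(H ∧ ¬P) = ¬F = T
¬Q = ¬F = T
G ↓ ¬Q = T ↓ T = F
¬(H ∧ ¬P) ↓ (G ↓ ¬Q) = T ↓ F = F
(¬U ↑ N) ↑ (¬(H ∧ ¬P) ↓ (G ↓ ¬Q)) = T ↑ F = T
Hence #3 is true.

Count: 3.

3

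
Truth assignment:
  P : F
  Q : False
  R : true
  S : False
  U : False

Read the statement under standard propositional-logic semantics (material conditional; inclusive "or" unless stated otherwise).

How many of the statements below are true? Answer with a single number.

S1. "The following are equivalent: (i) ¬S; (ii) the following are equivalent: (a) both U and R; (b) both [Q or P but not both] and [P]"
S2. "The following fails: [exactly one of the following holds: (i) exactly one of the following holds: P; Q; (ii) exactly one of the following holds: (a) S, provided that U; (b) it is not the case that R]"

1

S1: Parsed as ~S <-> ((U & R) <-> ((Q xor P) & P))

~S = ~F = T
U & R = F & T = F
Q xor P = F xor F = F
(Q xor P) & P = F & F = F
(U & R) <-> ((Q xor P) & P) = F <-> F = T
~S <-> ((U & R) <-> ((Q xor P) & P)) = T <-> T = T
So S1 is true.

S2: Parsed as ~((P xor Q) xor ((U -> S) xor ~R))

P xor Q = F xor F = F
U -> S = F -> F = T
~R = ~T = F
(U -> S) xor ~R = T xor F = T
(P xor Q) xor ((U -> S) xor ~R) = F xor T = T
~((P xor Q) xor ((U -> S) xor ~R)) = ~T = F
Hence S2 is false.

1 of the 2 statements is true.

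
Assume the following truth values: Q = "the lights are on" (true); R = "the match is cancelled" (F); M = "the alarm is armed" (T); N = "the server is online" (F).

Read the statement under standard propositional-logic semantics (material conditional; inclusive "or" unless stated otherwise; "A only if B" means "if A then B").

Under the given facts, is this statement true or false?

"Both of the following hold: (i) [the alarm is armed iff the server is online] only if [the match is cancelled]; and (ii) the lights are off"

False

This is ((M <-> N) -> R) & ~Q.

M <-> N = T <-> F = F
(M <-> N) -> R = F -> F = T
~Q = ~T = F
((M <-> N) -> R) & ~Q = T & F = F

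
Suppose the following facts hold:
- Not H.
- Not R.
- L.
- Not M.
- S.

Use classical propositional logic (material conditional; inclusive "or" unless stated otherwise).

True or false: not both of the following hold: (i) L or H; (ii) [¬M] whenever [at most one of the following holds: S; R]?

In symbols: (L | H) nand ((S nand R) -> ~M)

L | H = T | F = T
S nand R = T nand F = T
~M = ~F = T
(S nand R) -> ~M = T -> T = T
(L | H) nand ((S nand R) -> ~M) = T nand T = F

False.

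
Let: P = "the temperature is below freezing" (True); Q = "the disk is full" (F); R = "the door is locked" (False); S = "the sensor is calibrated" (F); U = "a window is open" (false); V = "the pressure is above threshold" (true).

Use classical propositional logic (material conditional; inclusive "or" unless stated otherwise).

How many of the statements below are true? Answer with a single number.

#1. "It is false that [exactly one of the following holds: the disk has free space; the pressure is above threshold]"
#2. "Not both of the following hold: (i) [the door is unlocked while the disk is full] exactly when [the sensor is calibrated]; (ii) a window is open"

2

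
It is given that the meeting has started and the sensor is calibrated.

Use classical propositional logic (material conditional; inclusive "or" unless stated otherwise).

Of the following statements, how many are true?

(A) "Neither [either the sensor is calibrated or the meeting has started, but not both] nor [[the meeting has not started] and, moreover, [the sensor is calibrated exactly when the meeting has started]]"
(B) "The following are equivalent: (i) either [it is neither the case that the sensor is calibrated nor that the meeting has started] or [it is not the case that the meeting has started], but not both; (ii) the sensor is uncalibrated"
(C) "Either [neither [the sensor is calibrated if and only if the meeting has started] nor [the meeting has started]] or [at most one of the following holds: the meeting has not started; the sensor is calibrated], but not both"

3

Let Q = "the sensor is calibrated" (T), P = "the meeting has started" (T).

(A): In symbols: (Q ⊕ P) ↓ (¬P ∧ (Q ↔ P))

Q ⊕ P = T ⊕ T = F
¬P = ¬T = F
Q ↔ P = T ↔ T = T
¬P ∧ (Q ↔ P) = F ∧ T = F
(Q ⊕ P) ↓ (¬P ∧ (Q ↔ P)) = F ↓ F = T
So (A) is true.

(B): In symbols: ((Q ↓ P) ⊕ ¬P) ↔ ¬Q

Q ↓ P = T ↓ T = F
¬P = ¬T = F
(Q ↓ P) ⊕ ¬P = F ⊕ F = F
¬Q = ¬T = F
((Q ↓ P) ⊕ ¬P) ↔ ¬Q = F ↔ F = T
So (B) is true.

(C): This is ((Q ↔ P) ↓ P) ⊕ (¬P ↑ Q).

Q ↔ P = T ↔ T = T
(Q ↔ P) ↓ P = T ↓ T = F
¬P = ¬T = F
¬P ↑ Q = F ↑ T = T
((Q ↔ P) ↓ P) ⊕ (¬P ↑ Q) = F ⊕ T = T
So (C) is true.

True statements: 3 ((A), (B), (C)).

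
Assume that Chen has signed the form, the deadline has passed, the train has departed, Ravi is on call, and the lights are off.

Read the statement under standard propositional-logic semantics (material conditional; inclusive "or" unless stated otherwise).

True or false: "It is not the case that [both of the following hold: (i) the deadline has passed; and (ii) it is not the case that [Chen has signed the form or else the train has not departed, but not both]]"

Let Q = "the deadline has passed" (T), P = "Chen has signed the form" (T), R = "the train has departed" (T).
In symbols: ~(Q & ~(P xor ~R))

~R = ~T = F
P xor ~R = T xor F = T
~(P xor ~R) = ~T = F
Q & ~(P xor ~R) = T & F = F
~(Q & ~(P xor ~R)) = ~F = T

True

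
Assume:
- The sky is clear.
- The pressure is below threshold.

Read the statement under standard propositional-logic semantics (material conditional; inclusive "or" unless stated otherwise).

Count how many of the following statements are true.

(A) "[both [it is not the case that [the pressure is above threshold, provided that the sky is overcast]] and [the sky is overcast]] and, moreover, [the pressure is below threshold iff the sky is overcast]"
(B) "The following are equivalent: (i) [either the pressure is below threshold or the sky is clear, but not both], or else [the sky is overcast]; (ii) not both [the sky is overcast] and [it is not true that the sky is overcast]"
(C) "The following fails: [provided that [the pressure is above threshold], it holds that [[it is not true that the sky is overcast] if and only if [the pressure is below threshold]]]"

0

Let Q = "the sky is overcast" (F), M = "the pressure is above threshold" (F).

(A): In symbols: (~(Q -> M) & Q) & (~M <-> Q)

Q -> M = F -> F = T
~(Q -> M) = ~T = F
~(Q -> M) & Q = F & F = F
~M = ~F = T
~M <-> Q = T <-> F = F
(~(Q -> M) & Q) & (~M <-> Q) = F & F = F
So (A) is false.

(B): In symbols: ((~M xor ~Q) | Q) <-> (Q nand ~Q)

~M = ~F = T
~Q = ~F = T
~M xor ~Q = T xor T = F
(~M xor ~Q) | Q = F | F = F
~Q = ~F = T
Q nand ~Q = F nand T = T
((~M xor ~Q) | Q) <-> (Q nand ~Q) = F <-> T = F
Hence (B) is false.

(C): This is ~(M -> (~Q <-> ~M)).

~Q = ~F = T
~M = ~F = T
~Q <-> ~M = T <-> T = T
M -> (~Q <-> ~M) = F -> T = T
~(M -> (~Q <-> ~M)) = ~T = F
Hence (C) is false.

True statements: 0 (none).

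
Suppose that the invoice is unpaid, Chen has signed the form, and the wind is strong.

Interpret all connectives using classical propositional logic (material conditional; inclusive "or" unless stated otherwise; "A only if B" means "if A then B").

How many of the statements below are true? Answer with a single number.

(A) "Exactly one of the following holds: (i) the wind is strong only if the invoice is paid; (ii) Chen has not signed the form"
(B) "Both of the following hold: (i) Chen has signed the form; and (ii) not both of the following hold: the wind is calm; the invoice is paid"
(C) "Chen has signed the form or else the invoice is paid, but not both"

Let D = "the wind is strong" (T), V = "the invoice is paid" (F), K = "Chen has signed the form" (T).

(A): This is (D → V) ⊕ ¬K.

D → V = T → F = F
¬K = ¬T = F
(D → V) ⊕ ¬K = F ⊕ F = F
So (A) is false.

(B): Formalization: K ∧ (¬D ↑ V)

¬D = ¬T = F
¬D ↑ V = F ↑ F = T
K ∧ (¬D ↑ V) = T ∧ T = T
So (B) is true.

(C): This is K ⊕ V.

K ⊕ V = T ⊕ F = T
Hence (C) is true.

Count: 2.

2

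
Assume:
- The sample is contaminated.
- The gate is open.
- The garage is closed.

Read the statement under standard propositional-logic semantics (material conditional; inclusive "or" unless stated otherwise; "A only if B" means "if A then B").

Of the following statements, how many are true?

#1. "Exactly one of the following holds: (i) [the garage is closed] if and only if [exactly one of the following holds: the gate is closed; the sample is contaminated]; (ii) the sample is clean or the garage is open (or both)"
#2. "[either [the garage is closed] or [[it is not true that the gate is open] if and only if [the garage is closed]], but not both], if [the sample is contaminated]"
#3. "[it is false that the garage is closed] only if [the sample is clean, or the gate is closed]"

3

Let R = "the garage is closed" (True), Q = "the gate is open" (True), P = "the sample is contaminated" (True).

#1: Formalization: (R iff (not Q xor P)) xor (not P or not R)

not Q = not True = False
not Q xor P = False xor True = True
R iff (not Q xor P) = True iff True = True
not P = not True = False
not R = not True = False
not P or not R = False or False = False
(R iff (not Q xor P)) xor (not P or not R) = True xor False = True
Hence #1 is true.

#2: This is P -> (R xor (not Q iff R)).

not Q = not True = False
not Q iff R = False iff True = False
R xor (not Q iff R) = True xor False = True
P -> (R xor (not Q iff R)) = True -> True = True
Thus #2 is true.

#3: In symbols: not R -> (not P or not Q)

not R = not True = False
not P = not True = False
not Q = not True = False
not P or not Q = False or False = False
not R -> (not P or not Q) = False -> False = True
Thus #3 is true.

True statements: 3.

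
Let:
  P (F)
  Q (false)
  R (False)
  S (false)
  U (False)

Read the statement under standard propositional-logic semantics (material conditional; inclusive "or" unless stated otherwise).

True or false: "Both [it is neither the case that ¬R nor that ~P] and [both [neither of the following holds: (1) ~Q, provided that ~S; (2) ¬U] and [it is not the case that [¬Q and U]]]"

Values: R=F, P=F, S=F, Q=F, U=F.
Parsed as (¬R ↓ ¬P) ∧ (((¬S → ¬Q) ↓ ¬U) ∧ ¬(¬Q ∧ U))

¬R = ¬F = T
¬P = ¬F = T
¬R ↓ ¬P = T ↓ T = F
¬S = ¬F = T
¬Q = ¬F = T
¬S → ¬Q = T → T = T
¬U = ¬F = T
(¬S → ¬Q) ↓ ¬U = T ↓ T = F
¬Q = ¬F = T
¬Q ∧ U = T ∧ F = F
¬(¬Q ∧ U) = ¬F = T
((¬S → ¬Q) ↓ ¬U) ∧ ¬(¬Q ∧ U) = F ∧ T = F
(¬R ↓ ¬P) ∧ (((¬S → ¬Q) ↓ ¬U) ∧ ¬(¬Q ∧ U)) = F ∧ F = F

false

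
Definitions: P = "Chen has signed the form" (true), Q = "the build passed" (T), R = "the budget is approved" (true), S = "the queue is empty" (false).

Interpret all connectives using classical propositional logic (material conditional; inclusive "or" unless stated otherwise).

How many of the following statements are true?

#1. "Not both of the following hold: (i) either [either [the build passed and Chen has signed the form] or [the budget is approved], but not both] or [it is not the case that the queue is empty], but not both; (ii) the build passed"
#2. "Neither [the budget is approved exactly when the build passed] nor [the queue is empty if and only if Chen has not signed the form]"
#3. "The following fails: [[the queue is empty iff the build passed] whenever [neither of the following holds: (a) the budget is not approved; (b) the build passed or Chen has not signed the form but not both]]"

0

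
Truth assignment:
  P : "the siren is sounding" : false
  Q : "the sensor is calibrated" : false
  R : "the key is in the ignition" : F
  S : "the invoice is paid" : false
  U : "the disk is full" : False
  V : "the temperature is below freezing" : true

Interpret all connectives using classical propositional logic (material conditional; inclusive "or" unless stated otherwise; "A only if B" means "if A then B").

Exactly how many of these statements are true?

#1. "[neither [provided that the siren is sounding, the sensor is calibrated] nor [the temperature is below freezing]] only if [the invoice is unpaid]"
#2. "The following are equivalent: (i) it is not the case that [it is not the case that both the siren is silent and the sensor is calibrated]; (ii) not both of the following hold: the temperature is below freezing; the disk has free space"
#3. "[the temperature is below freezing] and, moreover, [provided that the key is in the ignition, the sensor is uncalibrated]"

3

#1: Formalization: ((P → Q) ↓ V) → ¬S

P → Q = F → F = T
(P → Q) ↓ V = T ↓ T = F
¬S = ¬F = T
((P → Q) ↓ V) → ¬S = F → T = T
So #1 is true.

#2: Formalization: ¬(¬P ↑ Q) ↔ (V ↑ ¬U)

¬P = ¬F = T
¬P ↑ Q = T ↑ F = T
¬(¬P ↑ Q) = ¬T = F
¬U = ¬F = T
V ↑ ¬U = T ↑ T = F
¬(¬P ↑ Q) ↔ (V ↑ ¬U) = F ↔ F = T
So #2 is true.

#3: In symbols: V ∧ (R → ¬Q)

¬Q = ¬F = T
R → ¬Q = F → T = T
V ∧ (R → ¬Q) = T ∧ T = T
Hence #3 is true.

3 of the 3 statements are true.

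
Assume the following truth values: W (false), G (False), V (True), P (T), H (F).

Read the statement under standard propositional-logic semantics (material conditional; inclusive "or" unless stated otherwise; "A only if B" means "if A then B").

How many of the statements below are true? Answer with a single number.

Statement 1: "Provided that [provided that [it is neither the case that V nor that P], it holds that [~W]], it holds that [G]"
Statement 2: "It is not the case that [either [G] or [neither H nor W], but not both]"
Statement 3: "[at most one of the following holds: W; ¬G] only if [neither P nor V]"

Statement 1: Formalization: ((V nor P) -> ~W) -> G

V nor P = T nor T = F
~W = ~F = T
(V nor P) -> ~W = F -> T = T
((V nor P) -> ~W) -> G = T -> F = F
Hence Statement 1 is false.

Statement 2: This is ~(G xor (H nor W)).

H nor W = F nor F = T
G xor (H nor W) = F xor T = T
~(G xor (H nor W)) = ~T = F
So Statement 2 is false.

Statement 3: This is (W nand ~G) -> (P nor V).

~G = ~F = T
W nand ~G = F nand T = T
P nor V = T nor T = F
(W nand ~G) -> (P nor V) = T -> F = F
So Statement 3 is false.

True statements: 0 (none).

0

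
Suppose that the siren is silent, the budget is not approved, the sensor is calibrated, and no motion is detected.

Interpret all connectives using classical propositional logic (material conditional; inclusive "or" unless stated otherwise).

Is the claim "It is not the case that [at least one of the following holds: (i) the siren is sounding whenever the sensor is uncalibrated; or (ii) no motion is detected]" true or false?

Let R = "the sensor is calibrated" (T), P = "the siren is sounding" (F), S = "motion is detected" (F).
In symbols: ¬((¬R → P) ∨ ¬S)

¬R = ¬T = F
¬R → P = F → F = T
¬S = ¬F = T
(¬R → P) ∨ ¬S = T ∨ T = T
¬((¬R → P) ∨ ¬S) = ¬T = F

The statement is false.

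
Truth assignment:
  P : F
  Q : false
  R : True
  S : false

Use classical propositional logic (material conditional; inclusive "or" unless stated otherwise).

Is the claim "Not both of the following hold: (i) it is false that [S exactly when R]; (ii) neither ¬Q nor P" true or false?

In symbols: ¬(S ↔ R) ↑ (¬Q ↓ P)

S ↔ R = F ↔ T = F
¬(S ↔ R) = ¬F = T
¬Q = ¬F = T
¬Q ↓ P = T ↓ F = F
¬(S ↔ R) ↑ (¬Q ↓ P) = T ↑ F = T

True.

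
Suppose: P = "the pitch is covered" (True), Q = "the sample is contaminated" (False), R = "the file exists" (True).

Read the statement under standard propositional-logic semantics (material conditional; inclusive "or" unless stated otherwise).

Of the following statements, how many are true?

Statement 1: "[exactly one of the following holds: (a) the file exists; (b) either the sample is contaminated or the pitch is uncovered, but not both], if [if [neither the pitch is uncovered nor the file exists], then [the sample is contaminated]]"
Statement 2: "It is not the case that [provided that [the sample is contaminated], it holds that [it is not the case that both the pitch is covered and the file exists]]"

1

Statement 1: This is ((~P nor R) -> Q) -> (R xor (Q xor ~P)).

~P = ~T = F
~P nor R = F nor T = F
(~P nor R) -> Q = F -> F = T
~P = ~T = F
Q xor ~P = F xor F = F
R xor (Q xor ~P) = T xor F = T
((~P nor R) -> Q) -> (R xor (Q xor ~P)) = T -> T = T
So Statement 1 is true.

Statement 2: Formalization: ~(Q -> (P nand R))

P nand R = T nand T = F
Q -> (P nand R) = F -> F = T
~(Q -> (P nand R)) = ~T = F
Hence Statement 2 is false.

True statements: 1 (Statement 1).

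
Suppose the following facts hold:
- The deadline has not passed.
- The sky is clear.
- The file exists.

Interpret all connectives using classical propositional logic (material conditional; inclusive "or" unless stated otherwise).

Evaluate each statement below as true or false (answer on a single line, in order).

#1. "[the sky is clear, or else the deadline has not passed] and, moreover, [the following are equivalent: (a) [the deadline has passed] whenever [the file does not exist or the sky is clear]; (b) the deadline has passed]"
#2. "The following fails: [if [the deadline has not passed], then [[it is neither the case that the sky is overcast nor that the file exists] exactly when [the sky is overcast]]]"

Let K = "the sky is overcast" (False), H = "the deadline has passed" (False), Q = "the file exists" (True).

#1: In symbols: (not K or not H) and (((not Q or not K) -> H) iff H)

not K = not False = True
not H = not False = True
not K or not H = True or True = True
not Q = not True = False
not K = not False = True
not Q or not K = False or True = True
(not Q or not K) -> H = True -> False = False
((not Q or not K) -> H) iff H = False iff False = True
(not K or not H) and (((not Q or not K) -> H) iff H) = True and True = True
Hence #1 is true.

#2: This is not (not H -> ((K nor Q) iff K)).

not H = not False = True
K nor Q = False nor True = False
(K nor Q) iff K = False iff False = True
not H -> ((K nor Q) iff K) = True -> True = True
not (not H -> ((K nor Q) iff K)) = not True = False
Thus #2 is false.

#1 True; #2 False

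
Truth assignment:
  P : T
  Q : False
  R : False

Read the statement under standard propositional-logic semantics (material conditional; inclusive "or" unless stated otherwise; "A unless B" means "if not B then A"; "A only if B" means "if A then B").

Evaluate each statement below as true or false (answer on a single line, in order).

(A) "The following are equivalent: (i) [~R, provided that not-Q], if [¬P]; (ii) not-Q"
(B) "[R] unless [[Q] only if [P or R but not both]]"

(A) true / (B) true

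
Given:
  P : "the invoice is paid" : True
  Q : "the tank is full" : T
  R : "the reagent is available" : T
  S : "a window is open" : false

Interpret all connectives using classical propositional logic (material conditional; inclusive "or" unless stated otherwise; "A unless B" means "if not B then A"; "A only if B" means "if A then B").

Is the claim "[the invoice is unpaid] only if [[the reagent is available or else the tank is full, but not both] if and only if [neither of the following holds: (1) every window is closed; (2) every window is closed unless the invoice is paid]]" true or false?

Parsed as ~P -> ((R xor Q) <-> (~S nor (~S | P)))

~P = ~T = F
R xor Q = T xor T = F
~S = ~F = T
~S = ~F = T
~S | P = T | T = T
~S nor (~S | P) = T nor T = F
(R xor Q) <-> (~S nor (~S | P)) = F <-> F = T
~P -> ((R xor Q) <-> (~S nor (~S | P))) = F -> T = T

true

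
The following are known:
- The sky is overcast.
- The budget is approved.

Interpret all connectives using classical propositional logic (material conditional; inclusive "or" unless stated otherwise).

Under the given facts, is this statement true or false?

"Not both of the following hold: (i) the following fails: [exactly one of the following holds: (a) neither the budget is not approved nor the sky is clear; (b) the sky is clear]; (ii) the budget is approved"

The statement is true.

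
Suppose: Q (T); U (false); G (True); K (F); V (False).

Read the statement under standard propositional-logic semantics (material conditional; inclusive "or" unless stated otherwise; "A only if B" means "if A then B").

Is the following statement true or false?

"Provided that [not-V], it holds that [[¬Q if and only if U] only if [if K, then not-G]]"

true

Parsed as not V -> ((not Q iff U) -> (K -> not G))

not V = not False = True
not Q = not True = False
not Q iff U = False iff False = True
not G = not True = False
K -> not G = False -> False = True
(not Q iff U) -> (K -> not G) = True -> True = True
not V -> ((not Q iff U) -> (K -> not G)) = True -> True = True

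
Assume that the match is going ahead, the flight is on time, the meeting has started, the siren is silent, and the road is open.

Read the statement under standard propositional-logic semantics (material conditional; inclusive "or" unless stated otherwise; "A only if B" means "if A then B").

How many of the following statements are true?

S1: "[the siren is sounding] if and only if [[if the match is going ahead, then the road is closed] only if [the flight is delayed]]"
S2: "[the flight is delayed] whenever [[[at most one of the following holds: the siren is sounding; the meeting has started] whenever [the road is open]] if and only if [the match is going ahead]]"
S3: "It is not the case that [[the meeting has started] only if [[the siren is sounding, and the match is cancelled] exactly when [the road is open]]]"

1

Let S = "the siren is sounding" (False), P = "the match is cancelled" (False), U = "the road is closed" (False), Q = "the flight is delayed" (False), R = "the meeting has started" (True).

S1: Formalization: S iff ((not P -> U) -> Q)

not P = not False = True
not P -> U = True -> False = False
(not P -> U) -> Q = False -> False = True
S iff ((not P -> U) -> Q) = False iff True = False
Thus S1 is false.

S2: This is ((not U -> (S nand R)) iff not P) -> Q.

not U = not False = True
S nand R = False nand True = True
not U -> (S nand R) = True -> True = True
not P = not False = True
(not U -> (S nand R)) iff not P = True iff True = True
((not U -> (S nand R)) iff not P) -> Q = True -> False = False
Hence S2 is false.

S3: Formalization: not (R -> ((S and P) iff not U))

S and P = False and False = False
not U = not False = True
(S and P) iff not U = False iff True = False
R -> ((S and P) iff not U) = True -> False = False
not (R -> ((S and P) iff not U)) = not False = True
Thus S3 is true.

Count: 1.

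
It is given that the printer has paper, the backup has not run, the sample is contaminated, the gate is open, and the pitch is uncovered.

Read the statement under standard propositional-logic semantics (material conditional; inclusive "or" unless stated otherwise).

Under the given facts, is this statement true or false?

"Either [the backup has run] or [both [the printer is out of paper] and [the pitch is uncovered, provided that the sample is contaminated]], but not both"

Let U = "the backup has run" (F), V = "the printer has paper" (T), M = "the sample is contaminated" (T), D = "the pitch is covered" (F).
This is U xor (~V & (M -> ~D)).

~V = ~T = F
~D = ~F = T
M -> ~D = T -> T = T
~V & (M -> ~D) = F & T = F
U xor (~V & (M -> ~D)) = F xor F = F

false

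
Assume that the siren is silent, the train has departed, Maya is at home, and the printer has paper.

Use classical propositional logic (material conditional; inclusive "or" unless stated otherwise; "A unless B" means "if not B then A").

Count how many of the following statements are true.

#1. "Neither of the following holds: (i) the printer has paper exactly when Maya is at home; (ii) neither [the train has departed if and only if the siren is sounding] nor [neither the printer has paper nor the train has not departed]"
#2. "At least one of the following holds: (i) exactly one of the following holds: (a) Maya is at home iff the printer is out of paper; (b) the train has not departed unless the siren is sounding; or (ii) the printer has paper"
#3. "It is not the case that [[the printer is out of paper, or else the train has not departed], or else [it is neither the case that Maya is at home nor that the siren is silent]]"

Let S = "the printer has paper" (T), R = "Maya is at home" (T), Q = "the train has departed" (T), P = "the siren is sounding" (F).

#1: This is (S ↔ R) ↓ ((Q ↔ P) ↓ (S ↓ ¬Q)).

S ↔ R = T ↔ T = T
Q ↔ P = T ↔ F = F
¬Q = ¬T = F
S ↓ ¬Q = T ↓ F = F
(Q ↔ P) ↓ (S ↓ ¬Q) = F ↓ F = T
(S ↔ R) ↓ ((Q ↔ P) ↓ (S ↓ ¬Q)) = T ↓ T = F
Thus #1 is false.

#2: In symbols: ((R ↔ ¬S) ⊕ (¬Q ∨ P)) ∨ S

¬S = ¬T = F
R ↔ ¬S = T ↔ F = F
¬Q = ¬T = F
¬Q ∨ P = F ∨ F = F
(R ↔ ¬S) ⊕ (¬Q ∨ P) = F ⊕ F = F
((R ↔ ¬S) ⊕ (¬Q ∨ P)) ∨ S = F ∨ T = T
Hence #2 is true.

#3: Formalization: ¬((¬S ∨ ¬Q) ∨ (R ↓ ¬P))

¬S = ¬T = F
¬Q = ¬T = F
¬S ∨ ¬Q = F ∨ F = F
¬P = ¬F = T
R ↓ ¬P = T ↓ T = F
(¬S ∨ ¬Q) ∨ (R ↓ ¬P) = F ∨ F = F
¬((¬S ∨ ¬Q) ∨ (R ↓ ¬P)) = ¬F = T
So #3 is true.

True statements: 2.

2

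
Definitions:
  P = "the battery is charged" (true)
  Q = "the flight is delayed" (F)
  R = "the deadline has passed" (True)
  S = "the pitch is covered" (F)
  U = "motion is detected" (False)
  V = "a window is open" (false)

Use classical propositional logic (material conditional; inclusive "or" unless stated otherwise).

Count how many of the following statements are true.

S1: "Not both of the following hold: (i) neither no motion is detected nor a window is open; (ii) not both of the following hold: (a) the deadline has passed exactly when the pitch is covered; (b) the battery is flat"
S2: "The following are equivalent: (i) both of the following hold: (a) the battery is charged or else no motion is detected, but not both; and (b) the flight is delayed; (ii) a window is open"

2

S1: This is (not U nor V) nand ((R iff S) nand not P).

not U = not False = True
not U nor V = True nor False = False
R iff S = True iff False = False
not P = not True = False
(R iff S) nand not P = False nand False = True
(not U nor V) nand ((R iff S) nand not P) = False nand True = True
Hence S1 is true.

S2: Formalization: ((P xor not U) and Q) iff V

not U = not False = True
P xor not U = True xor True = False
(P xor not U) and Q = False and False = False
((P xor not U) and Q) iff V = False iff False = True
So S2 is true.

True statements: 2 (S1, S2).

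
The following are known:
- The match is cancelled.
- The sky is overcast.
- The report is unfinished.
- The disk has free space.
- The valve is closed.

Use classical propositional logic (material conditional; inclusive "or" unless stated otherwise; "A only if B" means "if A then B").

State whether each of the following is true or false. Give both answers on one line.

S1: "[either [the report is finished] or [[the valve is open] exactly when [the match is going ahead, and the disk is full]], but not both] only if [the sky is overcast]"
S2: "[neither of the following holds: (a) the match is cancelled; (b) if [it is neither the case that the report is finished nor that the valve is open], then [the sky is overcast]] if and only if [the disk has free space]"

S1 True, S2 False

Let K = "the report is finished" (F), G = "the valve is open" (F), R = "the match is cancelled" (T), S = "the disk is full" (F), P = "the sky is overcast" (T).

S1: In symbols: (K ⊕ (G ↔ (¬R ∧ S))) → P

¬R = ¬T = F
¬R ∧ S = F ∧ F = F
G ↔ (¬R ∧ S) = F ↔ F = T
K ⊕ (G ↔ (¬R ∧ S)) = F ⊕ T = T
(K ⊕ (G ↔ (¬R ∧ S))) → P = T → T = T
So S1 is true.

S2: Parsed as (R ↓ ((K ↓ G) → P)) ↔ ¬S

K ↓ G = F ↓ F = T
(K ↓ G) → P = T → T = T
R ↓ ((K ↓ G) → P) = T ↓ T = F
¬S = ¬F = T
(R ↓ ((K ↓ G) → P)) ↔ ¬S = F ↔ T = F
Hence S2 is false.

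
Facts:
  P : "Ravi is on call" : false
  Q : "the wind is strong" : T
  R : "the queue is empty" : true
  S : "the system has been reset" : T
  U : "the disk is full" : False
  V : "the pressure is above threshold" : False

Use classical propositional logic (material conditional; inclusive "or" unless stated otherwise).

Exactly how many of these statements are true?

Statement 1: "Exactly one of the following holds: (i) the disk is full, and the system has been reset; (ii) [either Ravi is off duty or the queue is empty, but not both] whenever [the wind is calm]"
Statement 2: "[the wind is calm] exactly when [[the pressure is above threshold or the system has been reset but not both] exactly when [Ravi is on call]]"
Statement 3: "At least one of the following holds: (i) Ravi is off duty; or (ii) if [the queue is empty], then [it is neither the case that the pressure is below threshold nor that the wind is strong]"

3

Statement 1: Formalization: (U & S) xor (~Q -> (~P xor R))

U & S = F & T = F
~Q = ~T = F
~P = ~F = T
~P xor R = T xor T = F
~Q -> (~P xor R) = F -> F = T
(U & S) xor (~Q -> (~P xor R)) = F xor T = T
So Statement 1 is true.

Statement 2: In symbols: ~Q <-> ((V xor S) <-> P)

~Q = ~T = F
V xor S = F xor T = T
(V xor S) <-> P = T <-> F = F
~Q <-> ((V xor S) <-> P) = F <-> F = T
Hence Statement 2 is true.

Statement 3: Parsed as ~P | (R -> (~V nor Q))

~P = ~F = T
~V = ~F = T
~V nor Q = T nor T = F
R -> (~V nor Q) = T -> F = F
~P | (R -> (~V nor Q)) = T | F = T
Hence Statement 3 is true.

3 of the 3 statements are true (Statement 1, Statement 2, Statement 3).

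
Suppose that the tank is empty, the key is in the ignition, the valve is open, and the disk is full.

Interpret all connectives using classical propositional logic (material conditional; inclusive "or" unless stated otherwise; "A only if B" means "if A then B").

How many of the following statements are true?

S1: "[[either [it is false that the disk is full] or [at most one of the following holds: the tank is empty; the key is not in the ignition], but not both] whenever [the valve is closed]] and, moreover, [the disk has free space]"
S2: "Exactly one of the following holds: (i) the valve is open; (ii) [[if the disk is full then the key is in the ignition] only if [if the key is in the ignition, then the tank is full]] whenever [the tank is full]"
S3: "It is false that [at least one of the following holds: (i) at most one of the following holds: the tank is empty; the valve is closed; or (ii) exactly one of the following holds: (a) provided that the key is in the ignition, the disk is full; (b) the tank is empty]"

Let V = "the valve is open" (T), U = "the disk is full" (T), N = "the tank is full" (F), W = "the key is in the ignition" (T).

S1: In symbols: (~V -> (~U xor (~N nand ~W))) & ~U

~V = ~T = F
~U = ~T = F
~N = ~F = T
~W = ~T = F
~N nand ~W = T nand F = T
~U xor (~N nand ~W) = F xor T = T
~V -> (~U xor (~N nand ~W)) = F -> T = T
~U = ~T = F
(~V -> (~U xor (~N nand ~W))) & ~U = T & F = F
Hence S1 is false.

S2: Formalization: V xor (N -> ((U -> W) -> (W -> N)))

U -> W = T -> T = T
W -> N = T -> F = F
(U -> W) -> (W -> N) = T -> F = F
N -> ((U -> W) -> (W -> N)) = F -> F = T
V xor (N -> ((U -> W) -> (W -> N))) = T xor T = F
So S2 is false.

S3: This is ~((~N nand ~V) | ((W -> U) xor ~N)).

~N = ~F = T
~V = ~T = F
~N nand ~V = T nand F = T
W -> U = T -> T = T
~N = ~F = T
(W -> U) xor ~N = T xor T = F
(~N nand ~V) | ((W -> U) xor ~N) = T | F = T
~((~N nand ~V) | ((W -> U) xor ~N)) = ~T = F
Hence S3 is false.

True statements: 0 (none).

0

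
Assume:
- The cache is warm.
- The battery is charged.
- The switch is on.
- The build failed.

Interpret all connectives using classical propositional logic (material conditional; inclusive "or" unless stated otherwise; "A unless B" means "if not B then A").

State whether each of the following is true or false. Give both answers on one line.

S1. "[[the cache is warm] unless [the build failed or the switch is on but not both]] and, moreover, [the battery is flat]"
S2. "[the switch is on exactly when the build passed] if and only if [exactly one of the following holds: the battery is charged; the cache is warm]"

S1 False / S2 True

Let L = "the cache is warm" (T), M = "the build passed" (F), W = "the switch is on" (T), V = "the battery is charged" (T).

S1: In symbols: (L | (~M xor W)) & ~V

~M = ~F = T
~M xor W = T xor T = F
L | (~M xor W) = T | F = T
~V = ~T = F
(L | (~M xor W)) & ~V = T & F = F
So S1 is false.

S2: This is (W <-> M) <-> (V xor L).

W <-> M = T <-> F = F
V xor L = T xor T = F
(W <-> M) <-> (V xor L) = F <-> F = T
So S2 is true.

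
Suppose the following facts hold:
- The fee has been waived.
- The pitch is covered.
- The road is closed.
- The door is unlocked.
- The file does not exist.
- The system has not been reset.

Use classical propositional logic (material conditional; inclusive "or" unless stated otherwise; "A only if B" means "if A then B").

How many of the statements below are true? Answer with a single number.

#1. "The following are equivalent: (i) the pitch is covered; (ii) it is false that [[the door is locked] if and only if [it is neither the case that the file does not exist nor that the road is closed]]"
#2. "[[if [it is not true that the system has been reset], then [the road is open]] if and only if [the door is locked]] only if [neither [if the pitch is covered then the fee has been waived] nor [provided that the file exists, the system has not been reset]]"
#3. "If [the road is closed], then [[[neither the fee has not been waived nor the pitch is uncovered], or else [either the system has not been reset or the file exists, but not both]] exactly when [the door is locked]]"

0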